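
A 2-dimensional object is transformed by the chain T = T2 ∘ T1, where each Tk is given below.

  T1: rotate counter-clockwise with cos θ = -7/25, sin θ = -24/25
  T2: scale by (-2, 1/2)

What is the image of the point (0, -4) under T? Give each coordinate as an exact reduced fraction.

T(p) = (192/25, 14/25)

T1 rotate counter-clockwise with cos θ = -7/25, sin θ = -24/25: (0, -4) → (-96/25, 28/25)
T2 scale by (-2, 1/2): (-96/25, 28/25) → (192/25, 14/25)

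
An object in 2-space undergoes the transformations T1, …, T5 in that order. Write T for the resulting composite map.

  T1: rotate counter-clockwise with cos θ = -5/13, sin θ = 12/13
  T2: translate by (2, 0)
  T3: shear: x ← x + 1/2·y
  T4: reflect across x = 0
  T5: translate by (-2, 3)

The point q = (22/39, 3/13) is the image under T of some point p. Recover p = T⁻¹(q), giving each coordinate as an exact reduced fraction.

T1 = [-5/13 -12/13 0; 12/13 -5/13 0; 0 0 1]
T2·T1 = [-5/13 -12/13 2; 12/13 -5/13 0; 0 0 1]
T3·…·T1 = [1/13 -29/26 2; 12/13 -5/13 0; 0 0 1]
T4·…·T1 = [-1/13 29/26 -2; 12/13 -5/13 0; 0 0 1]
T5·…·T1 = [-1/13 29/26 -4; 12/13 -5/13 3; 0 0 1]
det M = -1; M⁻¹ = [5/13 29/26 -47/26; 12/13 1/13 45/13; 0 0 1]
M⁻¹ · (22/39, 3/13)ᵀ = (-4/3, 4)ᵀ

p = (-4/3, 4)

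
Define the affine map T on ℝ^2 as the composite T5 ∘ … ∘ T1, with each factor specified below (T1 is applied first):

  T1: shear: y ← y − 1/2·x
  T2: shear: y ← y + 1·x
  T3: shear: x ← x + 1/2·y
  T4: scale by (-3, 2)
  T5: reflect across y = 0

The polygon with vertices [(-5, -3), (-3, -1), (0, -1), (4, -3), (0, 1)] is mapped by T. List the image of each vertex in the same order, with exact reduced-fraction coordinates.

image vertices: (93/4, 11), (51/4, 5), (3/2, 2), (-21/2, 2), (-3/2, -2)

T1 shear: y ← y − 1/2·x: (-5, -3) → (-5, -1/2); (-3, -1) → (-3, 1/2); (0, -1) → (0, -1); (4, -3) → (4, -5); (0, 1) → (0, 1)
T2 shear: y ← y + 1·x: (-5, -1/2) → (-5, -11/2); (-3, 1/2) → (-3, -5/2); (0, -1) → (0, -1); (4, -5) → (4, -1); (0, 1) → (0, 1)
T3 shear: x ← x + 1/2·y: (-5, -11/2) → (-31/4, -11/2); (-3, -5/2) → (-17/4, -5/2); (0, -1) → (-1/2, -1); (4, -1) → (7/2, -1); (0, 1) → (1/2, 1)
T4 scale by (-3, 2): (-31/4, -11/2) → (93/4, -11); (-17/4, -5/2) → (51/4, -5); (-1/2, -1) → (3/2, -2); (7/2, -1) → (-21/2, -2); (1/2, 1) → (-3/2, 2)
T5 reflect across y = 0: (93/4, -11) → (93/4, 11); (51/4, -5) → (51/4, 5); (3/2, -2) → (3/2, 2); (-21/2, -2) → (-21/2, 2); (-3/2, 2) → (-3/2, -2)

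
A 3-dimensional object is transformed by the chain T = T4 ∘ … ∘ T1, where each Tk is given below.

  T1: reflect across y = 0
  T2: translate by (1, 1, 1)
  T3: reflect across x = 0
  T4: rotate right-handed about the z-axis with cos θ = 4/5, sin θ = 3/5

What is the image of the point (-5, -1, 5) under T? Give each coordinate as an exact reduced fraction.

T1 reflect across y = 0: (-5, -1, 5) → (-5, 1, 5)
T2 translate by (1, 1, 1): (-5, 1, 5) → (-4, 2, 6)
T3 reflect across x = 0: (-4, 2, 6) → (4, 2, 6)
T4 rotate right-handed about the z-axis with cos θ = 4/5, sin θ = 3/5: (4, 2, 6) → (2, 4, 6)

T(p) = (2, 4, 6)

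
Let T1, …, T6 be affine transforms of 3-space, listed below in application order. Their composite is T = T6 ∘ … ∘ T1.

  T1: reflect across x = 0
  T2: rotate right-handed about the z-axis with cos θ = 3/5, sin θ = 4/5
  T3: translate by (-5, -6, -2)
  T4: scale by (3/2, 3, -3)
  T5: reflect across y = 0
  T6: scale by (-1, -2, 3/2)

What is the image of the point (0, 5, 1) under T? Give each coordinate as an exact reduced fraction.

T(p) = (27/2, -18, 9/2)

T1 reflect across x = 0: (0, 5, 1) → (0, 5, 1)
T2 rotate right-handed about the z-axis with cos θ = 3/5, sin θ = 4/5: (0, 5, 1) → (-4, 3, 1)
T3 translate by (-5, -6, -2): (-4, 3, 1) → (-9, -3, -1)
T4 scale by (3/2, 3, -3): (-9, -3, -1) → (-27/2, -9, 3)
T5 reflect across y = 0: (-27/2, -9, 3) → (-27/2, 9, 3)
T6 scale by (-1, -2, 3/2): (-27/2, 9, 3) → (27/2, -18, 9/2)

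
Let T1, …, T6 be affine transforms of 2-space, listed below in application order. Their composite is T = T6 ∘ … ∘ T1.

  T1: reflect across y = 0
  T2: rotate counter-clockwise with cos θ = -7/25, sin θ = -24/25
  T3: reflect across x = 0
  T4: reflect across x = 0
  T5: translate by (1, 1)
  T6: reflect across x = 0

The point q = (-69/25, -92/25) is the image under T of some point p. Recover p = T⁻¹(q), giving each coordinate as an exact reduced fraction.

p = (4, -3)

T1 = [1 0 0; 0 -1 0; 0 0 1]
T2·T1 = [-7/25 -24/25 0; -24/25 7/25 0; 0 0 1]
T3·…·T1 = [7/25 24/25 0; -24/25 7/25 0; 0 0 1]
T4·…·T1 = [-7/25 -24/25 0; -24/25 7/25 0; 0 0 1]
T5·…·T1 = [-7/25 -24/25 1; -24/25 7/25 1; 0 0 1]
T6·…·T1 = [7/25 24/25 -1; -24/25 7/25 1; 0 0 1]
det M = 1; M⁻¹ = [7/25 -24/25 31/25; 24/25 7/25 17/25; 0 0 1]
M⁻¹ · (-69/25, -92/25)ᵀ = (4, -3)ᵀ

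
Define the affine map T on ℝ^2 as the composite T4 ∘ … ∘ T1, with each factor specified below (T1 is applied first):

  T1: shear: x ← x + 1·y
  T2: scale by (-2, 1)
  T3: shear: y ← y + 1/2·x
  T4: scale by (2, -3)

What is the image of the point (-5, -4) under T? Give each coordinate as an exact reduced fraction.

T1 shear: x ← x + 1·y: (-5, -4) → (-9, -4)
T2 scale by (-2, 1): (-9, -4) → (18, -4)
T3 shear: y ← y + 1/2·x: (18, -4) → (18, 5)
T4 scale by (2, -3): (18, 5) → (36, -15)

T(p) = (36, -15)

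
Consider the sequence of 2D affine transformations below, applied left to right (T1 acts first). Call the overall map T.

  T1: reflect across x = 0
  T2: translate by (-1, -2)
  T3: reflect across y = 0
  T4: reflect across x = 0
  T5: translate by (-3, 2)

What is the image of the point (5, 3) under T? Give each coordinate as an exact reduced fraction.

T(p) = (3, 1)

T1 reflect across x = 0: (5, 3) → (-5, 3)
T2 translate by (-1, -2): (-5, 3) → (-6, 1)
T3 reflect across y = 0: (-6, 1) → (-6, -1)
T4 reflect across x = 0: (-6, -1) → (6, -1)
T5 translate by (-3, 2): (6, -1) → (3, 1)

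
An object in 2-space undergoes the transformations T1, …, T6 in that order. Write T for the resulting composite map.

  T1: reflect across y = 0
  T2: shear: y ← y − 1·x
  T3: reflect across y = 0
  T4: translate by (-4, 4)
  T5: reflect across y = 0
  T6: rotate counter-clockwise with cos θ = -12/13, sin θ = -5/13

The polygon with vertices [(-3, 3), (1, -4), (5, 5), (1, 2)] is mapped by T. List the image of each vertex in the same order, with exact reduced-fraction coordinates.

T1 reflect across y = 0: (-3, 3) → (-3, -3); (1, -4) → (1, 4); (5, 5) → (5, -5); (1, 2) → (1, -2)
T2 shear: y ← y − 1·x: (-3, -3) → (-3, 0); (1, 4) → (1, 3); (5, -5) → (5, -10); (1, -2) → (1, -3)
T3 reflect across y = 0: (-3, 0) → (-3, 0); (1, 3) → (1, -3); (5, -10) → (5, 10); (1, -3) → (1, 3)
T4 translate by (-4, 4): (-3, 0) → (-7, 4); (1, -3) → (-3, 1); (5, 10) → (1, 14); (1, 3) → (-3, 7)
T5 reflect across y = 0: (-7, 4) → (-7, -4); (-3, 1) → (-3, -1); (1, 14) → (1, -14); (-3, 7) → (-3, -7)
T6 rotate counter-clockwise with cos θ = -12/13, sin θ = -5/13: (-7, -4) → (64/13, 83/13); (-3, -1) → (31/13, 27/13); (1, -14) → (-82/13, 163/13); (-3, -7) → (1/13, 99/13)

image vertices: (64/13, 83/13), (31/13, 27/13), (-82/13, 163/13), (1/13, 99/13)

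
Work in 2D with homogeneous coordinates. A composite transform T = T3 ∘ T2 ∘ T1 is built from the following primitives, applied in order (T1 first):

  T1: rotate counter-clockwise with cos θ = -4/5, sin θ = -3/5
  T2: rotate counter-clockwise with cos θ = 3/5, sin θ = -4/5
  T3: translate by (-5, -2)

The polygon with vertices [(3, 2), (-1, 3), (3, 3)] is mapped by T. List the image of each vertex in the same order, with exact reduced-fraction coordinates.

image vertices: (-211/25, -77/25), (-122/25, -129/25), (-218/25, -101/25)

T1 rotate counter-clockwise with cos θ = -4/5, sin θ = -3/5: (3, 2) → (-6/5, -17/5); (-1, 3) → (13/5, -9/5); (3, 3) → (-3/5, -21/5)
T2 rotate counter-clockwise with cos θ = 3/5, sin θ = -4/5: (-6/5, -17/5) → (-86/25, -27/25); (13/5, -9/5) → (3/25, -79/25); (-3/5, -21/5) → (-93/25, -51/25)
T3 translate by (-5, -2): (-86/25, -27/25) → (-211/25, -77/25); (3/25, -79/25) → (-122/25, -129/25); (-93/25, -51/25) → (-218/25, -101/25)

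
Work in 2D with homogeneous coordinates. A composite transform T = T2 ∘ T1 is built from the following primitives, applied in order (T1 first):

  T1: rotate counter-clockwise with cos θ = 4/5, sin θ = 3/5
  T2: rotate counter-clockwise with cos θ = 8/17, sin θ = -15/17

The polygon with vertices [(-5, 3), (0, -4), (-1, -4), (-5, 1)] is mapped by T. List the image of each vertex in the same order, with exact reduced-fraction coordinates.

image vertices: (-277/85, 411/85), (-144/85, -308/85), (-13/5, -16/5), (-349/85, 257/85)

T1 rotate counter-clockwise with cos θ = 4/5, sin θ = 3/5: (-5, 3) → (-29/5, -3/5); (0, -4) → (12/5, -16/5); (-1, -4) → (8/5, -19/5); (-5, 1) → (-23/5, -11/5)
T2 rotate counter-clockwise with cos θ = 8/17, sin θ = -15/17: (-29/5, -3/5) → (-277/85, 411/85); (12/5, -16/5) → (-144/85, -308/85); (8/5, -19/5) → (-13/5, -16/5); (-23/5, -11/5) → (-349/85, 257/85)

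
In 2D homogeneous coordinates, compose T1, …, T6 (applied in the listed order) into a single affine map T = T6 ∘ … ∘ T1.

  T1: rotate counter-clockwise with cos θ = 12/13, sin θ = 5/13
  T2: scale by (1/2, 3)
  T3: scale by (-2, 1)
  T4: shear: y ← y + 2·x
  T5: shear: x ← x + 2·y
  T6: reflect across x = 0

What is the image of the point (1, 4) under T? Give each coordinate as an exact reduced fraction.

T1 rotate counter-clockwise with cos θ = 12/13, sin θ = 5/13: (1, 4) → (-8/13, 53/13)
T2 scale by (1/2, 3): (-8/13, 53/13) → (-4/13, 159/13)
T3 scale by (-2, 1): (-4/13, 159/13) → (8/13, 159/13)
T4 shear: y ← y + 2·x: (8/13, 159/13) → (8/13, 175/13)
T5 shear: x ← x + 2·y: (8/13, 175/13) → (358/13, 175/13)
T6 reflect across x = 0: (358/13, 175/13) → (-358/13, 175/13)

T(p) = (-358/13, 175/13)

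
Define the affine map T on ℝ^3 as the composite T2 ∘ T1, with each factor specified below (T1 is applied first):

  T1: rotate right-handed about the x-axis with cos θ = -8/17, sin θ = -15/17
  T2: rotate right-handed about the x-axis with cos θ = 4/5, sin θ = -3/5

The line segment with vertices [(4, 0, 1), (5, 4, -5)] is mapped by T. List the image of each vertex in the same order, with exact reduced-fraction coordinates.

T1 rotate right-handed about the x-axis with cos θ = -8/17, sin θ = -15/17: (4, 0, 1) → (4, 15/17, -8/17); (5, 4, -5) → (5, -107/17, -20/17)
T2 rotate right-handed about the x-axis with cos θ = 4/5, sin θ = -3/5: (4, 15/17, -8/17) → (4, 36/85, -77/85); (5, -107/17, -20/17) → (5, -488/85, 241/85)

image vertices: (4, 36/85, -77/85), (5, -488/85, 241/85)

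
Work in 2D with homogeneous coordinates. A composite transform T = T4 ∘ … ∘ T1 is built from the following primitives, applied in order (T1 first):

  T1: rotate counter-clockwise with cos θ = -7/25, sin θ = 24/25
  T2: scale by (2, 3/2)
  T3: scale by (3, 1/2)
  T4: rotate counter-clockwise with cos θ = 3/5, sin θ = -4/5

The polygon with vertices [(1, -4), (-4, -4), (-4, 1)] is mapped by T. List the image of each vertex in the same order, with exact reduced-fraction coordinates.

image vertices: (1758/125, -2019/125), (2028/125, -3129/125), (-237/125, -1311/500)

T1 rotate counter-clockwise with cos θ = -7/25, sin θ = 24/25: (1, -4) → (89/25, 52/25); (-4, -4) → (124/25, -68/25); (-4, 1) → (4/25, -103/25)
T2 scale by (2, 3/2): (89/25, 52/25) → (178/25, 78/25); (124/25, -68/25) → (248/25, -102/25); (4/25, -103/25) → (8/25, -309/50)
T3 scale by (3, 1/2): (178/25, 78/25) → (534/25, 39/25); (248/25, -102/25) → (744/25, -51/25); (8/25, -309/50) → (24/25, -309/100)
T4 rotate counter-clockwise with cos θ = 3/5, sin θ = -4/5: (534/25, 39/25) → (1758/125, -2019/125); (744/25, -51/25) → (2028/125, -3129/125); (24/25, -309/100) → (-237/125, -1311/500)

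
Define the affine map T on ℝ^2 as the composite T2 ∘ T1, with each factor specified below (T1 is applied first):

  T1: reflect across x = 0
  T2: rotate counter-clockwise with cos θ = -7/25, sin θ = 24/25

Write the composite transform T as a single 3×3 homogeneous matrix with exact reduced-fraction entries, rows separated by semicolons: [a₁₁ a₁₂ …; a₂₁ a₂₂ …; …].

T1 = [-1 0 0; 0 1 0; 0 0 1]
T2·T1 = [7/25 -24/25 0; -24/25 -7/25 0; 0 0 1]

T = [7/25 -24/25 0; -24/25 -7/25 0; 0 0 1]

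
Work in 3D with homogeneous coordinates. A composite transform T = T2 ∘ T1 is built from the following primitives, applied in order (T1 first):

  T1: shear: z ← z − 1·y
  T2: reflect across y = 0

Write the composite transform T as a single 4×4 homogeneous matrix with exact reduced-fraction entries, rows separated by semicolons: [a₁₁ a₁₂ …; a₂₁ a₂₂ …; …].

T = [1 0 0 0; 0 -1 0 0; 0 -1 1 0; 0 0 0 1]

T1 = [1 0 0 0; 0 1 0 0; 0 -1 1 0; 0 0 0 1]
T2·T1 = [1 0 0 0; 0 -1 0 0; 0 -1 1 0; 0 0 0 1]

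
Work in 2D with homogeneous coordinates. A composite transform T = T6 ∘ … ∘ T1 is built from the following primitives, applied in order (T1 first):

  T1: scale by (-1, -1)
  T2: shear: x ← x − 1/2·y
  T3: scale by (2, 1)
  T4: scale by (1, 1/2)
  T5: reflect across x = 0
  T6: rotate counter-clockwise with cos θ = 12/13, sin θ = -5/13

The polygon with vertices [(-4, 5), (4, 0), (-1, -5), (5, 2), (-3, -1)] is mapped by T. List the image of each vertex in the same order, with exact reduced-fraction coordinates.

image vertices: (-337/26, 35/13), (96/13, -40/13), (97/26, 15/13), (7, -4), (-115/26, 31/13)

T1 scale by (-1, -1): (-4, 5) → (4, -5); (4, 0) → (-4, 0); (-1, -5) → (1, 5); (5, 2) → (-5, -2); (-3, -1) → (3, 1)
T2 shear: x ← x − 1/2·y: (4, -5) → (13/2, -5); (-4, 0) → (-4, 0); (1, 5) → (-3/2, 5); (-5, -2) → (-4, -2); (3, 1) → (5/2, 1)
T3 scale by (2, 1): (13/2, -5) → (13, -5); (-4, 0) → (-8, 0); (-3/2, 5) → (-3, 5); (-4, -2) → (-8, -2); (5/2, 1) → (5, 1)
T4 scale by (1, 1/2): (13, -5) → (13, -5/2); (-8, 0) → (-8, 0); (-3, 5) → (-3, 5/2); (-8, -2) → (-8, -1); (5, 1) → (5, 1/2)
T5 reflect across x = 0: (13, -5/2) → (-13, -5/2); (-8, 0) → (8, 0); (-3, 5/2) → (3, 5/2); (-8, -1) → (8, -1); (5, 1/2) → (-5, 1/2)
T6 rotate counter-clockwise with cos θ = 12/13, sin θ = -5/13: (-13, -5/2) → (-337/26, 35/13); (8, 0) → (96/13, -40/13); (3, 5/2) → (97/26, 15/13); (8, -1) → (7, -4); (-5, 1/2) → (-115/26, 31/13)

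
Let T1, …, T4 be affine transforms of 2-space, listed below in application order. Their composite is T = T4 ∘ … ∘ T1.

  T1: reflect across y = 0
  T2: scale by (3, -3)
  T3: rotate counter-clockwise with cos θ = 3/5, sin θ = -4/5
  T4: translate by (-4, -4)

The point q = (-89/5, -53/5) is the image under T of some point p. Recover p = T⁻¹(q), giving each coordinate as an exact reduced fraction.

T1 = [1 0 0; 0 -1 0; 0 0 1]
T2·T1 = [3 0 0; 0 3 0; 0 0 1]
T3·…·T1 = [9/5 12/5 0; -12/5 9/5 0; 0 0 1]
T4·…·T1 = [9/5 12/5 -4; -12/5 9/5 -4; 0 0 1]
det M = 9; M⁻¹ = [1/5 -4/15 -4/15; 4/15 1/5 28/15; 0 0 1]
M⁻¹ · (-89/5, -53/5)ᵀ = (-1, -5)ᵀ

p = (-1, -5)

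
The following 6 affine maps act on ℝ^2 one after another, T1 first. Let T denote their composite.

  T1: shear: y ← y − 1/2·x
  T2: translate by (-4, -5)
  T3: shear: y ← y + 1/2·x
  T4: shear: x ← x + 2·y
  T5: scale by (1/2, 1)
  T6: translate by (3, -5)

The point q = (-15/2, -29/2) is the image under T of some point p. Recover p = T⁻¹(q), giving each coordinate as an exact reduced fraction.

T1 = [1 0 0; -1/2 1 0; 0 0 1]
T2·T1 = [1 0 -4; -1/2 1 -5; 0 0 1]
T3·…·T1 = [1 0 -4; 0 1 -7; 0 0 1]
T4·…·T1 = [1 2 -18; 0 1 -7; 0 0 1]
T5·…·T1 = [1/2 1 -9; 0 1 -7; 0 0 1]
T6·…·T1 = [1/2 1 -6; 0 1 -12; 0 0 1]
det M = 1/2; M⁻¹ = [2 -2 -12; 0 1 12; 0 0 1]
M⁻¹ · (-15/2, -29/2)ᵀ = (2, -5/2)ᵀ

p = (2, -5/2)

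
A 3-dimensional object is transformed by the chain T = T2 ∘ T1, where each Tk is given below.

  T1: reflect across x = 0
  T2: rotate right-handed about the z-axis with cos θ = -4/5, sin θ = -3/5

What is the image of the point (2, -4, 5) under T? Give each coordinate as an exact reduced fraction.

T1 reflect across x = 0: (2, -4, 5) → (-2, -4, 5)
T2 rotate right-handed about the z-axis with cos θ = -4/5, sin θ = -3/5: (-2, -4, 5) → (-4/5, 22/5, 5)

T(p) = (-4/5, 22/5, 5)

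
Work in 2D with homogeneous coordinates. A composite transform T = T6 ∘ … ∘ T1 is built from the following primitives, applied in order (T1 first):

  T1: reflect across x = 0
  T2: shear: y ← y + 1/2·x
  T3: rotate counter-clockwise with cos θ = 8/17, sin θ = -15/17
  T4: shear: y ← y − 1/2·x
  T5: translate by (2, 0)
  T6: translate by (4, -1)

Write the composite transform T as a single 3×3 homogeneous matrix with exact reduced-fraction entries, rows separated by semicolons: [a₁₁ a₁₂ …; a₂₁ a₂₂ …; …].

T1 = [-1 0 0; 0 1 0; 0 0 1]
T2·T1 = [-1 0 0; -1/2 1 0; 0 0 1]
T3·…·T1 = [-31/34 15/17 0; 11/17 8/17 0; 0 0 1]
T4·…·T1 = [-31/34 15/17 0; 75/68 1/34 0; 0 0 1]
T5·…·T1 = [-31/34 15/17 2; 75/68 1/34 0; 0 0 1]
T6·…·T1 = [-31/34 15/17 6; 75/68 1/34 -1; 0 0 1]

T = [-31/34 15/17 6; 75/68 1/34 -1; 0 0 1]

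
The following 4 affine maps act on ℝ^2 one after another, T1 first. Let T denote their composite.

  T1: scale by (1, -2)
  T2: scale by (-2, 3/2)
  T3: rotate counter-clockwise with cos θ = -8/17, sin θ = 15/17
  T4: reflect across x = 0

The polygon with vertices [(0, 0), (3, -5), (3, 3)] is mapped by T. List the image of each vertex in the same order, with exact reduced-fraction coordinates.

T1 scale by (1, -2): (0, 0) → (0, 0); (3, -5) → (3, 10); (3, 3) → (3, -6)
T2 scale by (-2, 3/2): (0, 0) → (0, 0); (3, 10) → (-6, 15); (3, -6) → (-6, -9)
T3 rotate counter-clockwise with cos θ = -8/17, sin θ = 15/17: (0, 0) → (0, 0); (-6, 15) → (-177/17, -210/17); (-6, -9) → (183/17, -18/17)
T4 reflect across x = 0: (0, 0) → (0, 0); (-177/17, -210/17) → (177/17, -210/17); (183/17, -18/17) → (-183/17, -18/17)

image vertices: (0, 0), (177/17, -210/17), (-183/17, -18/17)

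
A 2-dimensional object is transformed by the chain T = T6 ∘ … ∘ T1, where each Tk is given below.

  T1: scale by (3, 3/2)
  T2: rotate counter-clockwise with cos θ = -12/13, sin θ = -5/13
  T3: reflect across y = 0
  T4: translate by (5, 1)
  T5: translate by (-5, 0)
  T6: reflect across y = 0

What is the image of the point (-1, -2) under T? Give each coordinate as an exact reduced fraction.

T(p) = (21/13, 38/13)

T1 scale by (3, 3/2): (-1, -2) → (-3, -3)
T2 rotate counter-clockwise with cos θ = -12/13, sin θ = -5/13: (-3, -3) → (21/13, 51/13)
T3 reflect across y = 0: (21/13, 51/13) → (21/13, -51/13)
T4 translate by (5, 1): (21/13, -51/13) → (86/13, -38/13)
T5 translate by (-5, 0): (86/13, -38/13) → (21/13, -38/13)
T6 reflect across y = 0: (21/13, -38/13) → (21/13, 38/13)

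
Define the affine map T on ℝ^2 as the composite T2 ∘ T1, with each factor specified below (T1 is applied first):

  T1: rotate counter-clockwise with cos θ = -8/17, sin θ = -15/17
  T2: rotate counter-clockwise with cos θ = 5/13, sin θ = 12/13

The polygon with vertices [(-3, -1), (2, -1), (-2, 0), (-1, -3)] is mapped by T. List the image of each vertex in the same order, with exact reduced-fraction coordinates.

image vertices: (-591/221, 373/221), (109/221, -482/221), (-280/221, 342/221), (-653/221, -249/221)

T1 rotate counter-clockwise with cos θ = -8/17, sin θ = -15/17: (-3, -1) → (9/17, 53/17); (2, -1) → (-31/17, -22/17); (-2, 0) → (16/17, 30/17); (-1, -3) → (-37/17, 39/17)
T2 rotate counter-clockwise with cos θ = 5/13, sin θ = 12/13: (9/17, 53/17) → (-591/221, 373/221); (-31/17, -22/17) → (109/221, -482/221); (16/17, 30/17) → (-280/221, 342/221); (-37/17, 39/17) → (-653/221, -249/221)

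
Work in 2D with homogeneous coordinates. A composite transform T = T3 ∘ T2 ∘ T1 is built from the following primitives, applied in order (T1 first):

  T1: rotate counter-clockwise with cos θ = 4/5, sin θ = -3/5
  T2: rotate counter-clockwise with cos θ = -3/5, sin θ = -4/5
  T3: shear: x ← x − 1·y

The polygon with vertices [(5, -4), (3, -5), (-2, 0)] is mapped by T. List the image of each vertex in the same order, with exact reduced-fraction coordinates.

T1 rotate counter-clockwise with cos θ = 4/5, sin θ = -3/5: (5, -4) → (8/5, -31/5); (3, -5) → (-3/5, -29/5); (-2, 0) → (-8/5, 6/5)
T2 rotate counter-clockwise with cos θ = -3/5, sin θ = -4/5: (8/5, -31/5) → (-148/25, 61/25); (-3/5, -29/5) → (-107/25, 99/25); (-8/5, 6/5) → (48/25, 14/25)
T3 shear: x ← x − 1·y: (-148/25, 61/25) → (-209/25, 61/25); (-107/25, 99/25) → (-206/25, 99/25); (48/25, 14/25) → (34/25, 14/25)

image vertices: (-209/25, 61/25), (-206/25, 99/25), (34/25, 14/25)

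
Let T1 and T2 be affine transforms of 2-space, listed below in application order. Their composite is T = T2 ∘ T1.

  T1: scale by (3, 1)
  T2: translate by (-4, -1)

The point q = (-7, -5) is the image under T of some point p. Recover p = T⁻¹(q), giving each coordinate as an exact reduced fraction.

p = (-1, -4)

T1 = [3 0 0; 0 1 0; 0 0 1]
T2·T1 = [3 0 -4; 0 1 -1; 0 0 1]
det M = 3; M⁻¹ = [1/3 0 4/3; 0 1 1; 0 0 1]
M⁻¹ · (-7, -5)ᵀ = (-1, -4)ᵀ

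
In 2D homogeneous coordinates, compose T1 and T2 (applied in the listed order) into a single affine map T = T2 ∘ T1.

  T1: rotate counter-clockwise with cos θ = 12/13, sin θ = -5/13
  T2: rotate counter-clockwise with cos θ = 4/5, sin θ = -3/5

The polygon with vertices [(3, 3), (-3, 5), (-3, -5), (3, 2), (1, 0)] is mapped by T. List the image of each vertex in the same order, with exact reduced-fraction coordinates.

T1 rotate counter-clockwise with cos θ = 12/13, sin θ = -5/13: (3, 3) → (51/13, 21/13); (-3, 5) → (-11/13, 75/13); (-3, -5) → (-61/13, -45/13); (3, 2) → (46/13, 9/13); (1, 0) → (12/13, -5/13)
T2 rotate counter-clockwise with cos θ = 4/5, sin θ = -3/5: (51/13, 21/13) → (267/65, -69/65); (-11/13, 75/13) → (181/65, 333/65); (-61/13, -45/13) → (-379/65, 3/65); (46/13, 9/13) → (211/65, -102/65); (12/13, -5/13) → (33/65, -56/65)

image vertices: (267/65, -69/65), (181/65, 333/65), (-379/65, 3/65), (211/65, -102/65), (33/65, -56/65)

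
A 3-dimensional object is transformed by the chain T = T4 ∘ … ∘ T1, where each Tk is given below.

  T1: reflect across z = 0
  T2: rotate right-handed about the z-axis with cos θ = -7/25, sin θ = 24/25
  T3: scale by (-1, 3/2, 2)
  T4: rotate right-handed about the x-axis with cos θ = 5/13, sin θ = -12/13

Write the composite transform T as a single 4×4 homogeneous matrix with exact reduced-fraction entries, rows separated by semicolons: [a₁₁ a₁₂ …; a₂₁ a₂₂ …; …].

T = [7/25 24/25 0 0; 36/65 -21/130 -24/13 0; -432/325 126/325 -10/13 0; 0 0 0 1]

T1 = [1 0 0 0; 0 1 0 0; 0 0 -1 0; 0 0 0 1]
T2·T1 = [-7/25 -24/25 0 0; 24/25 -7/25 0 0; 0 0 -1 0; 0 0 0 1]
T3·…·T1 = [7/25 24/25 0 0; 36/25 -21/50 0 0; 0 0 -2 0; 0 0 0 1]
T4·…·T1 = [7/25 24/25 0 0; 36/65 -21/130 -24/13 0; -432/325 126/325 -10/13 0; 0 0 0 1]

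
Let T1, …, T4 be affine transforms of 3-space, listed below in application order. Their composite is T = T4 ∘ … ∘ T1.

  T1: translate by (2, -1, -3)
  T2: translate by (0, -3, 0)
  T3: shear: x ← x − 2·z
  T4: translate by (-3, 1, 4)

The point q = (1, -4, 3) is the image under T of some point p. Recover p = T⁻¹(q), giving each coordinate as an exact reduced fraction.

p = (0, -1, 2)

T1 = [1 0 0 2; 0 1 0 -1; 0 0 1 -3; 0 0 0 1]
T2·T1 = [1 0 0 2; 0 1 0 -4; 0 0 1 -3; 0 0 0 1]
T3·…·T1 = [1 0 -2 8; 0 1 0 -4; 0 0 1 -3; 0 0 0 1]
T4·…·T1 = [1 0 -2 5; 0 1 0 -3; 0 0 1 1; 0 0 0 1]
det M = 1; M⁻¹ = [1 0 2 -7; 0 1 0 3; 0 0 1 -1; 0 0 0 1]
M⁻¹ · (1, -4, 3)ᵀ = (0, -1, 2)ᵀ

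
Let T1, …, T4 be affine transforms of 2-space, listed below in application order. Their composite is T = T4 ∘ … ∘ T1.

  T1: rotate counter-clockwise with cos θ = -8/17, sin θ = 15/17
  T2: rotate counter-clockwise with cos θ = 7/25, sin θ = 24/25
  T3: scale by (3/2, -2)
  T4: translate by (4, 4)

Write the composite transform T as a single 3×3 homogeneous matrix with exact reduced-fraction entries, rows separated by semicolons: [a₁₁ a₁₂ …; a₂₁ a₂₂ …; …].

T1 = [-8/17 -15/17 0; 15/17 -8/17 0; 0 0 1]
T2·T1 = [-416/425 87/425 0; -87/425 -416/425 0; 0 0 1]
T3·…·T1 = [-624/425 261/850 0; 174/425 832/425 0; 0 0 1]
T4·…·T1 = [-624/425 261/850 4; 174/425 832/425 4; 0 0 1]

T = [-624/425 261/850 4; 174/425 832/425 4; 0 0 1]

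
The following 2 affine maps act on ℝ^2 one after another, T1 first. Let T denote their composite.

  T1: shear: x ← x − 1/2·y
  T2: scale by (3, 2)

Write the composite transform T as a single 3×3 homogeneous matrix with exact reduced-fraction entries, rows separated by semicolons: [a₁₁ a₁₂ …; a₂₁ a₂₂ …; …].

T1 = [1 -1/2 0; 0 1 0; 0 0 1]
T2·T1 = [3 -3/2 0; 0 2 0; 0 0 1]

T = [3 -3/2 0; 0 2 0; 0 0 1]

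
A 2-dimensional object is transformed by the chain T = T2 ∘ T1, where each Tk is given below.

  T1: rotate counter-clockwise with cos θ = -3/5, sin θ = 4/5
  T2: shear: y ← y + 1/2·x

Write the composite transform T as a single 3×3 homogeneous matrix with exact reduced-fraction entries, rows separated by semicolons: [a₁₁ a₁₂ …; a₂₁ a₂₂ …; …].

T1 = [-3/5 -4/5 0; 4/5 -3/5 0; 0 0 1]
T2·T1 = [-3/5 -4/5 0; 1/2 -1 0; 0 0 1]

T = [-3/5 -4/5 0; 1/2 -1 0; 0 0 1]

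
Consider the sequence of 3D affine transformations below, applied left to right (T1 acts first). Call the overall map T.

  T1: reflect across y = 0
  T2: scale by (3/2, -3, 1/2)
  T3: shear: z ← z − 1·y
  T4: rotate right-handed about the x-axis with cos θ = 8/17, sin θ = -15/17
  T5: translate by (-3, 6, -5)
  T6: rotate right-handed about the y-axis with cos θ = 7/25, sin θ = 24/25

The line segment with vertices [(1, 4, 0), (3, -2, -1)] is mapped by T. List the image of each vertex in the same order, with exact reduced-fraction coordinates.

T1 reflect across y = 0: (1, 4, 0) → (1, -4, 0); (3, -2, -1) → (3, 2, -1)
T2 scale by (3/2, -3, 1/2): (1, -4, 0) → (3/2, 12, 0); (3, 2, -1) → (9/2, -6, -1/2)
T3 shear: z ← z − 1·y: (3/2, 12, 0) → (3/2, 12, -12); (9/2, -6, -1/2) → (9/2, -6, 11/2)
T4 rotate right-handed about the x-axis with cos θ = 8/17, sin θ = -15/17: (3/2, 12, -12) → (3/2, -84/17, -276/17); (9/2, -6, 11/2) → (9/2, 69/34, 134/17)
T5 translate by (-3, 6, -5): (3/2, -84/17, -276/17) → (-3/2, 18/17, -361/17); (9/2, 69/34, 134/17) → (3/2, 273/34, 49/17)
T6 rotate right-handed about the y-axis with cos θ = 7/25, sin θ = 24/25: (-3/2, 18/17, -361/17) → (-3537/170, 18/17, -383/85); (3/2, 273/34, 49/17) → (2709/850, 273/34, -269/425)

image vertices: (-3537/170, 18/17, -383/85), (2709/850, 273/34, -269/425)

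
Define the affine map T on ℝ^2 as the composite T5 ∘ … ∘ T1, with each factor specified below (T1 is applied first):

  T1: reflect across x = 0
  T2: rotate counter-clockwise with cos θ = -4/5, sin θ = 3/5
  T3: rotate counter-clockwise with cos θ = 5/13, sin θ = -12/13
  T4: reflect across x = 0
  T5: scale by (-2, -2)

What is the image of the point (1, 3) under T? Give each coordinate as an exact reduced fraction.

T(p) = (-82/13, 6/13)

T1 reflect across x = 0: (1, 3) → (-1, 3)
T2 rotate counter-clockwise with cos θ = -4/5, sin θ = 3/5: (-1, 3) → (-1, -3)
T3 rotate counter-clockwise with cos θ = 5/13, sin θ = -12/13: (-1, -3) → (-41/13, -3/13)
T4 reflect across x = 0: (-41/13, -3/13) → (41/13, -3/13)
T5 scale by (-2, -2): (41/13, -3/13) → (-82/13, 6/13)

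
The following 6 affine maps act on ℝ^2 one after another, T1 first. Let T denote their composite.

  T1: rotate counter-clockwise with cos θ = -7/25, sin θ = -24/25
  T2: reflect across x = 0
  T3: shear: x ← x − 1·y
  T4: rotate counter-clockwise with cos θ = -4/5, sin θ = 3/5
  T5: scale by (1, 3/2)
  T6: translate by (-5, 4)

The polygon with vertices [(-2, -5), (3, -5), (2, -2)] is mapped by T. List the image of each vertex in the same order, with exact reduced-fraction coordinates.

image vertices: (-966/125, 211/250), (-1226/125, 1523/125), (-907/125, 1136/125)

T1 rotate counter-clockwise with cos θ = -7/25, sin θ = -24/25: (-2, -5) → (-106/25, 83/25); (3, -5) → (-141/25, -37/25); (2, -2) → (-62/25, -34/25)
T2 reflect across x = 0: (-106/25, 83/25) → (106/25, 83/25); (-141/25, -37/25) → (141/25, -37/25); (-62/25, -34/25) → (62/25, -34/25)
T3 shear: x ← x − 1·y: (106/25, 83/25) → (23/25, 83/25); (141/25, -37/25) → (178/25, -37/25); (62/25, -34/25) → (96/25, -34/25)
T4 rotate counter-clockwise with cos θ = -4/5, sin θ = 3/5: (23/25, 83/25) → (-341/125, -263/125); (178/25, -37/25) → (-601/125, 682/125); (96/25, -34/25) → (-282/125, 424/125)
T5 scale by (1, 3/2): (-341/125, -263/125) → (-341/125, -789/250); (-601/125, 682/125) → (-601/125, 1023/125); (-282/125, 424/125) → (-282/125, 636/125)
T6 translate by (-5, 4): (-341/125, -789/250) → (-966/125, 211/250); (-601/125, 1023/125) → (-1226/125, 1523/125); (-282/125, 636/125) → (-907/125, 1136/125)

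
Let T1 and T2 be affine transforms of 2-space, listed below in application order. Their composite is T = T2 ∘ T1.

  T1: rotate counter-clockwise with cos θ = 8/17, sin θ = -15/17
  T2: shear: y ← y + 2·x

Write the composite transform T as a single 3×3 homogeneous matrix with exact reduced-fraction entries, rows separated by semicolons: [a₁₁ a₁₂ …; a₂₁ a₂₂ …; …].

T = [8/17 15/17 0; 1/17 38/17 0; 0 0 1]

T1 = [8/17 15/17 0; -15/17 8/17 0; 0 0 1]
T2·T1 = [8/17 15/17 0; 1/17 38/17 0; 0 0 1]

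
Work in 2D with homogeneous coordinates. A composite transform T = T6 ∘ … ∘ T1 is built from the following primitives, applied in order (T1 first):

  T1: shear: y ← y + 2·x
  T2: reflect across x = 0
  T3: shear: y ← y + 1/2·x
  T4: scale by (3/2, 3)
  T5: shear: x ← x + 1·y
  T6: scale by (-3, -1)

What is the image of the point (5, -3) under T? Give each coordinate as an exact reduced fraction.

T(p) = (-18, -27/2)

T1 shear: y ← y + 2·x: (5, -3) → (5, 7)
T2 reflect across x = 0: (5, 7) → (-5, 7)
T3 shear: y ← y + 1/2·x: (-5, 7) → (-5, 9/2)
T4 scale by (3/2, 3): (-5, 9/2) → (-15/2, 27/2)
T5 shear: x ← x + 1·y: (-15/2, 27/2) → (6, 27/2)
T6 scale by (-3, -1): (6, 27/2) → (-18, -27/2)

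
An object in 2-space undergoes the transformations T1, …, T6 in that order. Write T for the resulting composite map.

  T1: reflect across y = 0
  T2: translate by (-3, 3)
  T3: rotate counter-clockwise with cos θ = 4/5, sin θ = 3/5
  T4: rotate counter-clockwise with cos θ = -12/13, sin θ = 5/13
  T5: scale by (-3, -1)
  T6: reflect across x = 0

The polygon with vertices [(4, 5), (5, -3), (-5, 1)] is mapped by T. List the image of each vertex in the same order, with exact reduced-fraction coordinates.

T1 reflect across y = 0: (4, 5) → (4, -5); (5, -3) → (5, 3); (-5, 1) → (-5, -1)
T2 translate by (-3, 3): (4, -5) → (1, -2); (5, 3) → (2, 6); (-5, -1) → (-8, 2)
T3 rotate counter-clockwise with cos θ = 4/5, sin θ = 3/5: (1, -2) → (2, -1); (2, 6) → (-2, 6); (-8, 2) → (-38/5, -16/5)
T4 rotate counter-clockwise with cos θ = -12/13, sin θ = 5/13: (2, -1) → (-19/13, 22/13); (-2, 6) → (-6/13, -82/13); (-38/5, -16/5) → (536/65, 2/65)
T5 scale by (-3, -1): (-19/13, 22/13) → (57/13, -22/13); (-6/13, -82/13) → (18/13, 82/13); (536/65, 2/65) → (-1608/65, -2/65)
T6 reflect across x = 0: (57/13, -22/13) → (-57/13, -22/13); (18/13, 82/13) → (-18/13, 82/13); (-1608/65, -2/65) → (1608/65, -2/65)

image vertices: (-57/13, -22/13), (-18/13, 82/13), (1608/65, -2/65)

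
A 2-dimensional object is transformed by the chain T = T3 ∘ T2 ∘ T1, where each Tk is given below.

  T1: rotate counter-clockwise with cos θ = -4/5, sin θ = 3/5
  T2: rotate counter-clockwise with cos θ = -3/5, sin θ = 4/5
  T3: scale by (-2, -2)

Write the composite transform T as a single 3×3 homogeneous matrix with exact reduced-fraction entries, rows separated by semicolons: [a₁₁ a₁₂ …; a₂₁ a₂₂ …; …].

T = [0 -2 0; 2 0 0; 0 0 1]

T1 = [-4/5 -3/5 0; 3/5 -4/5 0; 0 0 1]
T2·T1 = [0 1 0; -1 0 0; 0 0 1]
T3·…·T1 = [0 -2 0; 2 0 0; 0 0 1]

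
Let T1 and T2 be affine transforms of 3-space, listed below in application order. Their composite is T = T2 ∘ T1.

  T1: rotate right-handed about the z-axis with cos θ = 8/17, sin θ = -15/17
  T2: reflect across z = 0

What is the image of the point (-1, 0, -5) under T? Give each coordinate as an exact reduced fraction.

T(p) = (-8/17, 15/17, 5)

T1 rotate right-handed about the z-axis with cos θ = 8/17, sin θ = -15/17: (-1, 0, -5) → (-8/17, 15/17, -5)
T2 reflect across z = 0: (-8/17, 15/17, -5) → (-8/17, 15/17, 5)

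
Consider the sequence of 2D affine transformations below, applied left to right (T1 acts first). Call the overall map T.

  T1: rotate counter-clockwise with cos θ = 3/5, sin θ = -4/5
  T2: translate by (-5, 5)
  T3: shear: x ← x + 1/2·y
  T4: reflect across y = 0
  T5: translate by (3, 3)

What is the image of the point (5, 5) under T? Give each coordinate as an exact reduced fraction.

T1 rotate counter-clockwise with cos θ = 3/5, sin θ = -4/5: (5, 5) → (7, -1)
T2 translate by (-5, 5): (7, -1) → (2, 4)
T3 shear: x ← x + 1/2·y: (2, 4) → (4, 4)
T4 reflect across y = 0: (4, 4) → (4, -4)
T5 translate by (3, 3): (4, -4) → (7, -1)

T(p) = (7, -1)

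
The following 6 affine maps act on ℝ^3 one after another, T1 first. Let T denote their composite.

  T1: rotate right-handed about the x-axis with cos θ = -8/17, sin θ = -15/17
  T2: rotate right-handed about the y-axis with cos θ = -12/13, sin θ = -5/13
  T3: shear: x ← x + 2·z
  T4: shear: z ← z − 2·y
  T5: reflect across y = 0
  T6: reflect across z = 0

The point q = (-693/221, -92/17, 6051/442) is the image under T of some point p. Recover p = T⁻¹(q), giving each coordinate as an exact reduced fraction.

T1 = [1 0 0 0; 0 -8/17 15/17 0; 0 -15/17 -8/17 0; 0 0 0 1]
T2·T1 = [-12/13 75/221 40/221 0; 0 -8/17 15/17 0; 5/13 180/221 96/221 0; 0 0 0 1]
T3·…·T1 = [-2/13 435/221 232/221 0; 0 -8/17 15/17 0; 5/13 180/221 96/221 0; 0 0 0 1]
T4·…·T1 = [-2/13 435/221 232/221 0; 0 -8/17 15/17 0; 5/13 388/221 -294/221 0; 0 0 0 1]
T5·…·T1 = [-2/13 435/221 232/221 0; 0 8/17 -15/17 0; 5/13 388/221 -294/221 0; 0 0 0 1]
T6·…·T1 = [-2/13 435/221 232/221 0; 0 8/17 -15/17 0; -5/13 -388/221 294/221 0; 0 0 0 1]
det M = 1; M⁻¹ = [-12/13 -58/13 -29/13 0; 75/221 44/221 -30/221 0; 40/221 -227/221 -16/221 0; 0 0 0 1]
M⁻¹ · (-693/221, -92/17, 6051/442)ᵀ = (-7/2, -4, 4)ᵀ

p = (-7/2, -4, 4)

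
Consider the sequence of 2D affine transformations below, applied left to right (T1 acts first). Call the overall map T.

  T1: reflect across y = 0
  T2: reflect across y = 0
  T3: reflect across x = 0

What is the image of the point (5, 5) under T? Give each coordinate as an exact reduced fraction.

T1 reflect across y = 0: (5, 5) → (5, -5)
T2 reflect across y = 0: (5, -5) → (5, 5)
T3 reflect across x = 0: (5, 5) → (-5, 5)

T(p) = (-5, 5)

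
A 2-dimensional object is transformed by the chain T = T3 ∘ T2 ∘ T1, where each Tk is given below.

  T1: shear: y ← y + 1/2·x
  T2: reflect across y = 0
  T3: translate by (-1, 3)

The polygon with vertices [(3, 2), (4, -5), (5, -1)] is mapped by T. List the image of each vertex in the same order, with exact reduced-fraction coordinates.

T1 shear: y ← y + 1/2·x: (3, 2) → (3, 7/2); (4, -5) → (4, -3); (5, -1) → (5, 3/2)
T2 reflect across y = 0: (3, 7/2) → (3, -7/2); (4, -3) → (4, 3); (5, 3/2) → (5, -3/2)
T3 translate by (-1, 3): (3, -7/2) → (2, -1/2); (4, 3) → (3, 6); (5, -3/2) → (4, 3/2)

image vertices: (2, -1/2), (3, 6), (4, 3/2)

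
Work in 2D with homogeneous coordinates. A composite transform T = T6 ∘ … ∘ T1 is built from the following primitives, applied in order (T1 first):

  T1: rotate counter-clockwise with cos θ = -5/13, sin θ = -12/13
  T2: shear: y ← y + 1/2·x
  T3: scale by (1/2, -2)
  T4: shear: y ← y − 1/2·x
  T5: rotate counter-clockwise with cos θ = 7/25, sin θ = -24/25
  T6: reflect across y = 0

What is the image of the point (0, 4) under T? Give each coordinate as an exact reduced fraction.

T1 rotate counter-clockwise with cos θ = -5/13, sin θ = -12/13: (0, 4) → (48/13, -20/13)
T2 shear: y ← y + 1/2·x: (48/13, -20/13) → (48/13, 4/13)
T3 scale by (1/2, -2): (48/13, 4/13) → (24/13, -8/13)
T4 shear: y ← y − 1/2·x: (24/13, -8/13) → (24/13, -20/13)
T5 rotate counter-clockwise with cos θ = 7/25, sin θ = -24/25: (24/13, -20/13) → (-24/25, -716/325)
T6 reflect across y = 0: (-24/25, -716/325) → (-24/25, 716/325)

T(p) = (-24/25, 716/325)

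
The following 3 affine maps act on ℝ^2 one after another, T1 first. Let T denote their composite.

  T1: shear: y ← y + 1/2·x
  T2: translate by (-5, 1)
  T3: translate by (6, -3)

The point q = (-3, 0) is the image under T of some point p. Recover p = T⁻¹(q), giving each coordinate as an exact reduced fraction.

p = (-4, 4)

T1 = [1 0 0; 1/2 1 0; 0 0 1]
T2·T1 = [1 0 -5; 1/2 1 1; 0 0 1]
T3·…·T1 = [1 0 1; 1/2 1 -2; 0 0 1]
det M = 1; M⁻¹ = [1 0 -1; -1/2 1 5/2; 0 0 1]
M⁻¹ · (-3, 0)ᵀ = (-4, 4)ᵀ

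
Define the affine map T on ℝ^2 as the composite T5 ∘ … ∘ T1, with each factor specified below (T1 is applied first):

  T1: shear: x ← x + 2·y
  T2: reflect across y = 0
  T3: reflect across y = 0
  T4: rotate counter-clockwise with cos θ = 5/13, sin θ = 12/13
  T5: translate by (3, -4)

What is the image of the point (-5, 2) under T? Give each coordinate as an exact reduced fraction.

T1 shear: x ← x + 2·y: (-5, 2) → (-1, 2)
T2 reflect across y = 0: (-1, 2) → (-1, -2)
T3 reflect across y = 0: (-1, -2) → (-1, 2)
T4 rotate counter-clockwise with cos θ = 5/13, sin θ = 12/13: (-1, 2) → (-29/13, -2/13)
T5 translate by (3, -4): (-29/13, -2/13) → (10/13, -54/13)

T(p) = (10/13, -54/13)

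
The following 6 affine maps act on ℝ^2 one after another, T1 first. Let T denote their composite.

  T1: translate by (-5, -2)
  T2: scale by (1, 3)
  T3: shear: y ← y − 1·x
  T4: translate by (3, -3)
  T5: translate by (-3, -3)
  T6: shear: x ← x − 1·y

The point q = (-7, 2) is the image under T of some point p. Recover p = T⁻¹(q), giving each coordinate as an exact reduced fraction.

p = (0, 3)

T1 = [1 0 -5; 0 1 -2; 0 0 1]
T2·T1 = [1 0 -5; 0 3 -6; 0 0 1]
T3·…·T1 = [1 0 -5; -1 3 -1; 0 0 1]
T4·…·T1 = [1 0 -2; -1 3 -4; 0 0 1]
T5·…·T1 = [1 0 -5; -1 3 -7; 0 0 1]
T6·…·T1 = [2 -3 2; -1 3 -7; 0 0 1]
det M = 3; M⁻¹ = [1 1 5; 1/3 2/3 4; 0 0 1]
M⁻¹ · (-7, 2)ᵀ = (0, 3)ᵀ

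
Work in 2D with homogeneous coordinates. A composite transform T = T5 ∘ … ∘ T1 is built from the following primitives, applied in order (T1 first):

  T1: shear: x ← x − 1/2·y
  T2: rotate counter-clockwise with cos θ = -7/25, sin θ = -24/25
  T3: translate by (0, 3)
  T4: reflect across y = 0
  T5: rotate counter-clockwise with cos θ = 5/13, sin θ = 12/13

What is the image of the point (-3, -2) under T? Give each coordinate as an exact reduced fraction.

T1 shear: x ← x − 1/2·y: (-3, -2) → (-2, -2)
T2 rotate counter-clockwise with cos θ = -7/25, sin θ = -24/25: (-2, -2) → (-34/25, 62/25)
T3 translate by (0, 3): (-34/25, 62/25) → (-34/25, 137/25)
T4 reflect across y = 0: (-34/25, 137/25) → (-34/25, -137/25)
T5 rotate counter-clockwise with cos θ = 5/13, sin θ = 12/13: (-34/25, -137/25) → (1474/325, -1093/325)

T(p) = (1474/325, -1093/325)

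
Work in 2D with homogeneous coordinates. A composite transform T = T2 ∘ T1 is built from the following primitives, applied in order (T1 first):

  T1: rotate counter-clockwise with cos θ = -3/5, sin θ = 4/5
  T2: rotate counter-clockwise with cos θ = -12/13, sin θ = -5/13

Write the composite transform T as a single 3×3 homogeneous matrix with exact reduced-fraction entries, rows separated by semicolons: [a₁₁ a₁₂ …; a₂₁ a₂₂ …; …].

T1 = [-3/5 -4/5 0; 4/5 -3/5 0; 0 0 1]
T2·T1 = [56/65 33/65 0; -33/65 56/65 0; 0 0 1]

T = [56/65 33/65 0; -33/65 56/65 0; 0 0 1]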